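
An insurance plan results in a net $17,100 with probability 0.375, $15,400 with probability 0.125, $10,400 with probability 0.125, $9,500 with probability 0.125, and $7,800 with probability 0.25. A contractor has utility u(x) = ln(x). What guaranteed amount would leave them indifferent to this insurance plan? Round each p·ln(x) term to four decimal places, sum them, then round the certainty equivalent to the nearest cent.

$12,112.58

E[u] = 0.375·ln(17100) + 0.125·ln(15400) + 0.125·ln(10400) + 0.125·ln(9500) + 0.25·ln(7800) = 3.6551 + 1.2053 + 1.1562 + 1.1449 + 2.2405 = 9.4020
CE = e^9.4020 ≈ 12112.58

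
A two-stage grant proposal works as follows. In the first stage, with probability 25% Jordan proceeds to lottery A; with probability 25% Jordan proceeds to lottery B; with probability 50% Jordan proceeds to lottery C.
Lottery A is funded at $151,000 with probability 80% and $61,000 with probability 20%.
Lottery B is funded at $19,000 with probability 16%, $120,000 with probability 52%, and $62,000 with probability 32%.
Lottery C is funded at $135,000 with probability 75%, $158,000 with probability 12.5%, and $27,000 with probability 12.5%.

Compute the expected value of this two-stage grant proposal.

EV(A) = 0.8 × 151000 + 0.2 × 61000 = 120800 + 12200 = 133000
EV(B) = 0.16 × 19000 + 0.52 × 120000 + 0.32 × 62000 = 3040 + 62400 + 19840 = 85280
EV(C) = 0.75 × 135000 + 0.125 × 158000 + 0.125 × 27000 = 101250 + 19750 + 3375 = 124375
Overall = 0.25 × 133000 + 0.25 × 85280 + 0.5 × 124375 = 33250 + 21320 + 62187.5 = 116757.5

$116,757.50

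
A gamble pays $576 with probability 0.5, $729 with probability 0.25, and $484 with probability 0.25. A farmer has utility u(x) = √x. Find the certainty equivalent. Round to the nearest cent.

$588.06

E[u] = 0.5·√576 + 0.25·√729 + 0.25·√484 = 0.5·24 + 0.25·27 + 0.25·22 = 24.25
CE = (24.25)² = 588.0625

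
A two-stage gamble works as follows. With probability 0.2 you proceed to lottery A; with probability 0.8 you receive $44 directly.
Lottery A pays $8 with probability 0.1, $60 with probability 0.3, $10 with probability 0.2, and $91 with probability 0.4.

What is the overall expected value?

EV(A) = 0.1 × 8 + 0.3 × 60 + 0.2 × 10 + 0.4 × 91 = 0.8 + 18 + 2 + 36.4 = 57.2
Branch B: 44 (certain)
Overall = 0.2 × 57.2 + 0.8 × 44 = 11.44 + 35.2 = 46.64

$46.64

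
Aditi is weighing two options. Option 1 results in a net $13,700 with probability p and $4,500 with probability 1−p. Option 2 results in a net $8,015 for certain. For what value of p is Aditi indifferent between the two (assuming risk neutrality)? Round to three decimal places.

p·13700 + (1−p)·4500 = 8015
9200p + 4500 = 8015
p = (8015 − 4500) / 9200

p = 0.382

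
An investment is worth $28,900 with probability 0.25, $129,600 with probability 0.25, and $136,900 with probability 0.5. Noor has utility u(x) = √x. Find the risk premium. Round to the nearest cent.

$7,268.75

E[u] = 0.25·√28900 + 0.25·√129600 + 0.5·√136900 = 0.25·170 + 0.25·360 + 0.5·370 = 317.5
CE = (317.5)² = 100806.25
Risk premium = EV − CE = 108075 − 100806.25 = 7268.75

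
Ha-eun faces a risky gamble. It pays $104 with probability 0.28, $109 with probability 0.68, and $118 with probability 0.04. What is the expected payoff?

EV = 0.28 × 104 + 0.68 × 109 + 0.04 × 118 = 29.12 + 74.12 + 4.72 = 107.96

$107.96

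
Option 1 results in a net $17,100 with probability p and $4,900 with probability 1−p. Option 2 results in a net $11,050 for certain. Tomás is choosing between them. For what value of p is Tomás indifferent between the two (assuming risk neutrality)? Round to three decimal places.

p·17100 + (1−p)·4900 = 11050
12200p + 4900 = 11050
p = (11050 − 4900) / 12200

p = 0.504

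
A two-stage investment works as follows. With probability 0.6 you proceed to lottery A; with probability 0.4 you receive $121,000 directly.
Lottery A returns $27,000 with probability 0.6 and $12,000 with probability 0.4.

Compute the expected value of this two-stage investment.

$61,000

EV(A) = 0.6 × 27000 + 0.4 × 12000 = 16200 + 4800 = 21000
Branch B: 121000 (certain)
Overall = 0.6 × 21000 + 0.4 × 121000 = 12600 + 48400 = 61000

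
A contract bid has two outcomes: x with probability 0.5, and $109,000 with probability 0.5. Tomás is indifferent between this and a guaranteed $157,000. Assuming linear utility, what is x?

0.5·x + 0.5·109000 = 157000
0.5·x = 157000 − 54500 = 102500
x = 102500 / 0.5 = 205000

x = $205,000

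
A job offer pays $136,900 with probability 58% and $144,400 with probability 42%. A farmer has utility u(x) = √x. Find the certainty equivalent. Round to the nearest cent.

$140,025.64

E[u] = 0.58·√136900 + 0.42·√144400 = 0.58·370 + 0.42·380 = 374.2
CE = (374.2)² = 140025.64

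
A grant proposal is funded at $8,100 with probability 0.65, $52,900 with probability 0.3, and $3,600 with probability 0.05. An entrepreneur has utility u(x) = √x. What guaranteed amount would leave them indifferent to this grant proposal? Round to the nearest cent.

E[u] = 0.65·√8100 + 0.3·√52900 + 0.05·√3600 = 0.65·90 + 0.3·230 + 0.05·60 = 130.5
CE = (130.5)² = 17030.25

$17,030.25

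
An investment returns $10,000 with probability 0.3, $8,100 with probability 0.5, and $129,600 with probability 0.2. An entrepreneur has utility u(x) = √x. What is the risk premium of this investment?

$11,361

E[u] = 0.3·√10000 + 0.5·√8100 + 0.2·√129600 = 0.3·100 + 0.5·90 + 0.2·360 = 147
CE = (147)² = 21609
Risk premium = EV − CE = 32970 − 21609 = 11361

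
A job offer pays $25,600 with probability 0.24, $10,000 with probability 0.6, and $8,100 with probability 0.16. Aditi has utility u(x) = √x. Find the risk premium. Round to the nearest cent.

E[u] = 0.24·√25600 + 0.6·√10000 + 0.16·√8100 = 0.24·160 + 0.6·100 + 0.16·90 = 112.8
CE = (112.8)² = 12723.84
Risk premium = EV − CE = 13440 − 12723.84 = 716.16

$716.16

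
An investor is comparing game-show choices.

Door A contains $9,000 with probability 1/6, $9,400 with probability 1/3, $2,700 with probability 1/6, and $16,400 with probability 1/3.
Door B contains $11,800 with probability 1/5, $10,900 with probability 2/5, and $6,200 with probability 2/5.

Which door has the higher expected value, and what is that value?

Door A = 1/6 × 9000 + 1/3 × 9400 + 1/6 × 2700 + 1/3 × 16400 = 1500 + 3133.3333 + 450 + 5466.6667 = 10550
Door B = 1/5 × 11800 + 2/5 × 10900 + 2/5 × 6200 = 2360 + 4360 + 2480 = 9200

Door A ($10,550)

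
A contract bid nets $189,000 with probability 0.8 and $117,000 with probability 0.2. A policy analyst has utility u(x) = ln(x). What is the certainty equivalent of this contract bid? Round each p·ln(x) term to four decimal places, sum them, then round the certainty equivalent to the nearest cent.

E[u] = 0.8·ln(189000) + 0.2·ln(117000) = 9.7196 + 2.3340 = 12.0536
CE = e^12.0536 ≈ 171716.48

$171,716.48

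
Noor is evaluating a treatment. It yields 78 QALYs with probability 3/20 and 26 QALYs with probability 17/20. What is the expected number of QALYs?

33.8 QALYs

EV = 3/20 × 78 + 17/20 × 26 = 11.7 + 22.1 = 33.8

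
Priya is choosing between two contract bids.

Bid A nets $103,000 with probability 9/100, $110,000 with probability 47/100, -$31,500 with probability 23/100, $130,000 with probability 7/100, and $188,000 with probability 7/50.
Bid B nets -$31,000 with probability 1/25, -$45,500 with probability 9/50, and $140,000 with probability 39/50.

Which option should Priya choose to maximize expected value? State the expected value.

Bid A = 9/100 × 103000 + 47/100 × 110000 + 23/100 × (-31500) + 7/100 × 130000 + 7/50 × 188000 = 9270 + 51700 − 7245 + 9100 + 26320 = 89145
Bid B = 1/25 × (-31000) + 9/50 × (-45500) + 39/50 × 140000 = -1240 − 8190 + 109200 = 99770

Bid B ($99,770)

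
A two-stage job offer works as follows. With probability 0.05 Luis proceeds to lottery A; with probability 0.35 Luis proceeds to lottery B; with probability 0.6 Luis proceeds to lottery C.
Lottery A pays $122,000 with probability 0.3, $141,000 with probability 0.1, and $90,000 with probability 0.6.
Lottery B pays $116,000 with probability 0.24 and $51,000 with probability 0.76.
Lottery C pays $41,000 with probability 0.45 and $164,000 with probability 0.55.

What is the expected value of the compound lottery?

EV(A) = 0.3 × 122000 + 0.1 × 141000 + 0.6 × 90000 = 36600 + 14100 + 54000 = 104700
EV(B) = 0.24 × 116000 + 0.76 × 51000 = 27840 + 38760 = 66600
EV(C) = 0.45 × 41000 + 0.55 × 164000 = 18450 + 90200 = 108650
Overall = 0.05 × 104700 + 0.35 × 66600 + 0.6 × 108650 = 5235 + 23310 + 65190 = 93735

$93,735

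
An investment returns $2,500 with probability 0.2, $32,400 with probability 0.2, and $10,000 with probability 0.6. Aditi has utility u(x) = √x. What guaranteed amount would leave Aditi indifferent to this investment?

E[u] = 0.2·√2500 + 0.2·√32400 + 0.6·√10000 = 0.2·50 + 0.2·180 + 0.6·100 = 106
CE = (106)² = 11236

$11,236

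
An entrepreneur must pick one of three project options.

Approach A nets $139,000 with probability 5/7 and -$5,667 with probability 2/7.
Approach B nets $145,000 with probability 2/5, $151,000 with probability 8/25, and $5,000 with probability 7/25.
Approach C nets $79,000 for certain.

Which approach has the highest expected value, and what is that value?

Approach B ($107,720)

Approach A = 5/7 × 139000 + 2/7 × (-5667) = 99285.7143 − 1619.1429 = 97666.5714
Approach B = 2/5 × 145000 + 8/25 × 151000 + 7/25 × 5000 = 58000 + 48320 + 1400 = 107720
Approach C: 79000 (certain)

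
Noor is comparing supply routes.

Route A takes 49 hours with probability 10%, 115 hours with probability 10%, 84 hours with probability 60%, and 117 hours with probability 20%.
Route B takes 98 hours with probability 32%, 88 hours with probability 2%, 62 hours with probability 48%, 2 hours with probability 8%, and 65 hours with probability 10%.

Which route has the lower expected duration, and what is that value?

Route A = 0.1 × 49 + 0.1 × 115 + 0.6 × 84 + 0.2 × 117 = 4.9 + 11.5 + 50.4 + 23.4 = 90.2
Route B = 0.32 × 98 + 0.02 × 88 + 0.48 × 62 + 0.08 × 2 + 0.1 × 65 = 31.36 + 1.76 + 29.76 + 0.16 + 6.5 = 69.54

Route B (69.54 hours)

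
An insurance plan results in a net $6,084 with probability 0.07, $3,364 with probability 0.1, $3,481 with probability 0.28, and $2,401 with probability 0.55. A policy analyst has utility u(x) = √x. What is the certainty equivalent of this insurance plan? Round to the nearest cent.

E[u] = 0.07·√6084 + 0.1·√3364 + 0.28·√3481 + 0.55·√2401 = 0.07·78 + 0.1·58 + 0.28·59 + 0.55·49 = 54.73
CE = (54.73)² = 2995.3729

$2,995.37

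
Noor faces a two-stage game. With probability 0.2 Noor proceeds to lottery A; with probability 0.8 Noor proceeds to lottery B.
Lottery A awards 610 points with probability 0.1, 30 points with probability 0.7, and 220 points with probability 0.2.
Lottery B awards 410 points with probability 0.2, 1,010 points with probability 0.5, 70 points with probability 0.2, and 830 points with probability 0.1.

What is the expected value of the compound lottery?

EV(A) = 0.1 × 610 + 0.7 × 30 + 0.2 × 220 = 61 + 21 + 44 = 126
EV(B) = 0.2 × 410 + 0.5 × 1010 + 0.2 × 70 + 0.1 × 830 = 82 + 505 + 14 + 83 = 684
Overall = 0.2 × 126 + 0.8 × 684 = 25.2 + 547.2 = 572.4

572.4 points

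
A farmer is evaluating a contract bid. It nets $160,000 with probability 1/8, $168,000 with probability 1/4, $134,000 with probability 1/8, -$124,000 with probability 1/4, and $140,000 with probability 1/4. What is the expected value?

EV = 1/8 × 160000 + 1/4 × 168000 + 1/8 × 134000 + 1/4 × (-124000) + 1/4 × 140000 = 20000 + 42000 + 16750 − 31000 + 35000 = 82750

$82,750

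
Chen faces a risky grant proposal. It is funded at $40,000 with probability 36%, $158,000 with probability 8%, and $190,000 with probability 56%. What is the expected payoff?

$133,440

EV = 0.36 × 40000 + 0.08 × 158000 + 0.56 × 190000 = 14400 + 12640 + 106400 = 133440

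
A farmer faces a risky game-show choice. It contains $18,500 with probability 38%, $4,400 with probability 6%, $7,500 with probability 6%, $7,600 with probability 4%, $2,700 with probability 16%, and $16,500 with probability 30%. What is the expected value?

EV = 0.38 × 18500 + 0.06 × 4400 + 0.06 × 7500 + 0.04 × 7600 + 0.16 × 2700 + 0.3 × 16500 = 7030 + 264 + 450 + 304 + 432 + 4950 = 13430

$13,430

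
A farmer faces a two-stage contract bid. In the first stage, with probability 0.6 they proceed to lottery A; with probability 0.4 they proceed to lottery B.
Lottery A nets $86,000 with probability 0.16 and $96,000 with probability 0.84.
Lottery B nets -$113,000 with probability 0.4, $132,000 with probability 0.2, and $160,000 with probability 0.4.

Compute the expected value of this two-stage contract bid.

EV(A) = 0.16 × 86000 + 0.84 × 96000 = 13760 + 80640 = 94400
EV(B) = 0.4 × (-113000) + 0.2 × 132000 + 0.4 × 160000 = -45200 + 26400 + 64000 = 45200
Overall = 0.6 × 94400 + 0.4 × 45200 = 56640 + 18080 = 74720

$74,720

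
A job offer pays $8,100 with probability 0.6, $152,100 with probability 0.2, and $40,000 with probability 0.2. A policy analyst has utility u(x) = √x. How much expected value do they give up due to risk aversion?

E[u] = 0.6·√8100 + 0.2·√152100 + 0.2·√40000 = 0.6·90 + 0.2·390 + 0.2·200 = 172
CE = (172)² = 29584
Risk premium = EV − CE = 43280 − 29584 = 13696

$13,696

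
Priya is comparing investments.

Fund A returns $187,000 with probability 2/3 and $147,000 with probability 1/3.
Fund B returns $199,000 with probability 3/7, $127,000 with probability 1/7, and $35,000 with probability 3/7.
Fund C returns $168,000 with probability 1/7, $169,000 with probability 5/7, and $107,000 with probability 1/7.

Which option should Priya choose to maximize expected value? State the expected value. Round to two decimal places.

Fund A = 2/3 × 187000 + 1/3 × 147000 = 124666.6667 + 49000 = 173666.6667
Fund B = 3/7 × 199000 + 1/7 × 127000 + 3/7 × 35000 = 85285.7143 + 18142.8571 + 15000 = 118428.5714
Fund C = 1/7 × 168000 + 5/7 × 169000 + 1/7 × 107000 = 24000 + 120714.2857 + 15285.7143 = 160000

Fund A ($173,666.67)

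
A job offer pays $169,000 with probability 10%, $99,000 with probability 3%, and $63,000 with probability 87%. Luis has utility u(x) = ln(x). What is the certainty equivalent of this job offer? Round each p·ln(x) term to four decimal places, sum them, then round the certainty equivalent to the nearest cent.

$70,488.16

E[u] = 0.1·ln(169000) + 0.03·ln(99000) + 0.87·ln(63000) = 1.2038 + 0.3451 + 9.6143 = 11.1632
CE = e^11.1632 ≈ 70488.16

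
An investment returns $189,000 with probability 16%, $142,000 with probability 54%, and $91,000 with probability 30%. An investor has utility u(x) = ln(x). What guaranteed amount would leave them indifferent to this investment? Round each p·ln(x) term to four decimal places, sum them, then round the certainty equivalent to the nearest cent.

E[u] = 0.16·ln(189000) + 0.54·ln(142000) + 0.3·ln(91000) = 1.9439 + 6.4063 + 3.4256 = 11.7758
CE = e^11.7758 ≈ 130066.35

$130,066.35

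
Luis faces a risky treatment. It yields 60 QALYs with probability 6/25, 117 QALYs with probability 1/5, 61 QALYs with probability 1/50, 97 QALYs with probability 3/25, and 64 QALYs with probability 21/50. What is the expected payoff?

EV = 6/25 × 60 + 1/5 × 117 + 1/50 × 61 + 3/25 × 97 + 21/50 × 64 = 14.4 + 23.4 + 1.22 + 11.64 + 26.88 = 77.54

77.54 QALYs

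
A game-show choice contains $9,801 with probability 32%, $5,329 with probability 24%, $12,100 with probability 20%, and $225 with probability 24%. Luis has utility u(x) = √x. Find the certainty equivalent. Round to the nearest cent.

E[u] = 0.32·√9801 + 0.24·√5329 + 0.2·√12100 + 0.24·√225 = 0.32·99 + 0.24·73 + 0.2·110 + 0.24·15 = 74.8
CE = (74.8)² = 5595.04

$5,595.04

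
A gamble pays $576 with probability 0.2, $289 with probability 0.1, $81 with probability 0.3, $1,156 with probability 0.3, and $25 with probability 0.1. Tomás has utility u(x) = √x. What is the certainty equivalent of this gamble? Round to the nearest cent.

E[u] = 0.2·√576 + 0.1·√289 + 0.3·√81 + 0.3·√1156 + 0.1·√25 = 0.2·24 + 0.1·17 + 0.3·9 + 0.3·34 + 0.1·5 = 19.9
CE = (19.9)² = 396.01

$396.01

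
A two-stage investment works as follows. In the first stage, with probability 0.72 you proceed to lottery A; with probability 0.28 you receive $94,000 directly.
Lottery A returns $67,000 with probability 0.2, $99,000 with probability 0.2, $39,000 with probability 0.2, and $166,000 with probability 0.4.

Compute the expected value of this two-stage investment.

EV(A) = 0.2 × 67000 + 0.2 × 99000 + 0.2 × 39000 + 0.4 × 166000 = 13400 + 19800 + 7800 + 66400 = 107400
Branch B: 94000 (certain)
Overall = 0.72 × 107400 + 0.28 × 94000 = 77328 + 26320 = 103648

$103,648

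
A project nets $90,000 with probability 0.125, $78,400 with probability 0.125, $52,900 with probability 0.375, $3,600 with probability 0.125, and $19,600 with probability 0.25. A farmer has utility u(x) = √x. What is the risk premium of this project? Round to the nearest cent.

E[u] = 0.125·√90000 + 0.125·√78400 + 0.375·√52900 + 0.125·√3600 + 0.25·√19600 = 0.125·300 + 0.125·280 + 0.375·230 + 0.125·60 + 0.25·140 = 201.25
CE = (201.25)² = 40501.5625
Risk premium = EV − CE = 46237.5 − 40501.5625 = 5735.9375

$5,735.94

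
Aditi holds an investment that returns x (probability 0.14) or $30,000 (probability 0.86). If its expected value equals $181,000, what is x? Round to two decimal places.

x = $1,108,571.43

0.14·x + 0.86·30000 = 181000
0.14·x = 181000 − 25800 = 155200
x = 155200 / 0.14 = 1108571.4286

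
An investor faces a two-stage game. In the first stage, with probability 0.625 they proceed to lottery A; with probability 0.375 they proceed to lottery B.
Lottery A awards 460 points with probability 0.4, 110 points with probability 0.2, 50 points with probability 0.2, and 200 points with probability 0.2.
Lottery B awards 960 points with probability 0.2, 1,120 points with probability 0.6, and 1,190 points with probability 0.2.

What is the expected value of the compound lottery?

573.25 points

EV(A) = 0.4 × 460 + 0.2 × 110 + 0.2 × 50 + 0.2 × 200 = 184 + 22 + 10 + 40 = 256
EV(B) = 0.2 × 960 + 0.6 × 1120 + 0.2 × 1190 = 192 + 672 + 238 = 1102
Overall = 0.625 × 256 + 0.375 × 1102 = 160 + 413.25 = 573.25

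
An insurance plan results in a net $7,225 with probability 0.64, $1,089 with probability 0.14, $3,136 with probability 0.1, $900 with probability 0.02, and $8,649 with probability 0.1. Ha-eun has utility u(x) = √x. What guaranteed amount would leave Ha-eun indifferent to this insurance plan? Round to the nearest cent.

E[u] = 0.64·√7225 + 0.14·√1089 + 0.1·√3136 + 0.02·√900 + 0.1·√8649 = 0.64·85 + 0.14·33 + 0.1·56 + 0.02·30 + 0.1·93 = 74.52
CE = (74.52)² = 5553.2304

$5,553.23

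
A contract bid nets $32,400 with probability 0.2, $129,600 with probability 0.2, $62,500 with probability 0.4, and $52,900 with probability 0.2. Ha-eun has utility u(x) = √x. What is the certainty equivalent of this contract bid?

E[u] = 0.2·√32400 + 0.2·√129600 + 0.4·√62500 + 0.2·√52900 = 0.2·180 + 0.2·360 + 0.4·250 + 0.2·230 = 254
CE = (254)² = 64516

$64,516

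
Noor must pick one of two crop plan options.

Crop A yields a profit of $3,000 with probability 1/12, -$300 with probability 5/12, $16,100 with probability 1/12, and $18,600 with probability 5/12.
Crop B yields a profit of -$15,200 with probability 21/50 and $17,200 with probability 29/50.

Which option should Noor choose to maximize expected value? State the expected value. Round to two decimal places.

Crop A = 1/12 × 3000 + 5/12 × (-300) + 1/12 × 16100 + 5/12 × 18600 = 250 − 125 + 1341.6667 + 7750 = 9216.6667
Crop B = 21/50 × (-15200) + 29/50 × 17200 = -6384 + 9976 = 3592

Crop A ($9,216.67)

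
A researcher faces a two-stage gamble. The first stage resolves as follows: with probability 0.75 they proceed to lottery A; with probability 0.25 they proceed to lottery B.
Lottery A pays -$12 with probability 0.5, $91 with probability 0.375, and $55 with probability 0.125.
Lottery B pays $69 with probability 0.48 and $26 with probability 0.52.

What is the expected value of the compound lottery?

EV(A) = 0.5 × (-12) + 0.375 × 91 + 0.125 × 55 = -6 + 34.125 + 6.875 = 35
EV(B) = 0.48 × 69 + 0.52 × 26 = 33.12 + 13.52 = 46.64
Overall = 0.75 × 35 + 0.25 × 46.64 = 26.25 + 11.66 = 37.91

$37.91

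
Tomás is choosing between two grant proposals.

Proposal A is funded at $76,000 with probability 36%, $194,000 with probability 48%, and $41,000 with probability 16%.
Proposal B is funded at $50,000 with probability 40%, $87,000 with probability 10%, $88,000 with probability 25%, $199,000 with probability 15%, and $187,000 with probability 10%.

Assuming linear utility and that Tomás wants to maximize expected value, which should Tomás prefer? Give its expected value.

Proposal A ($127,040)

Proposal A = 0.36 × 76000 + 0.48 × 194000 + 0.16 × 41000 = 27360 + 93120 + 6560 = 127040
Proposal B = 0.4 × 50000 + 0.1 × 87000 + 0.25 × 88000 + 0.15 × 199000 + 0.1 × 187000 = 20000 + 8700 + 22000 + 29850 + 18700 = 99250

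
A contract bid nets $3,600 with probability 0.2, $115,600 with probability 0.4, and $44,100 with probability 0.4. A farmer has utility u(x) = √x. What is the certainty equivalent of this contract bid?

$53,824

E[u] = 0.2·√3600 + 0.4·√115600 + 0.4·√44100 = 0.2·60 + 0.4·340 + 0.4·210 = 232
CE = (232)² = 53824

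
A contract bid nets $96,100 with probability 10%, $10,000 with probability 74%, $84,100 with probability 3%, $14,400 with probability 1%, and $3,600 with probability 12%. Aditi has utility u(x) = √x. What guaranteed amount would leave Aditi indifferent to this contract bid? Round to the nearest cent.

E[u] = 0.1·√96100 + 0.74·√10000 + 0.03·√84100 + 0.01·√14400 + 0.12·√3600 = 0.1·310 + 0.74·100 + 0.03·290 + 0.01·120 + 0.12·60 = 122.1
CE = (122.1)² = 14908.41

$14,908.41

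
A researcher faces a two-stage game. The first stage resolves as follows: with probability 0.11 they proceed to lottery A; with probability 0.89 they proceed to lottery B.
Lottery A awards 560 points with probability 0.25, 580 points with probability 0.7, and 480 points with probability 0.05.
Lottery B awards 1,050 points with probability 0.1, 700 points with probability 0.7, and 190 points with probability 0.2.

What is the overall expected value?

626.07 points

EV(A) = 0.25 × 560 + 0.7 × 580 + 0.05 × 480 = 140 + 406 + 24 = 570
EV(B) = 0.1 × 1050 + 0.7 × 700 + 0.2 × 190 = 105 + 490 + 38 = 633
Overall = 0.11 × 570 + 0.89 × 633 = 62.7 + 563.37 = 626.07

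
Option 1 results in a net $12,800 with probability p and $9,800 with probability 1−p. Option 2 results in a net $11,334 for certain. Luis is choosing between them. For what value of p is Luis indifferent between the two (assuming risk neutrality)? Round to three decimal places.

p = 0.511

p·12800 + (1−p)·9800 = 11334
3000p + 9800 = 11334
p = (11334 − 9800) / 3000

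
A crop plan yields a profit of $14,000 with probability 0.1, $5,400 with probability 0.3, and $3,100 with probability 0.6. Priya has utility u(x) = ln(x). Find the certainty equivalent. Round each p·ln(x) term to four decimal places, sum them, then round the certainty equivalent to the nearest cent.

$4,257.34

E[u] = 0.1·ln(14000) + 0.3·ln(5400) + 0.6·ln(3100) = 0.9547 + 2.5782 + 4.8235 = 8.3564
CE = e^8.3564 ≈ 4257.34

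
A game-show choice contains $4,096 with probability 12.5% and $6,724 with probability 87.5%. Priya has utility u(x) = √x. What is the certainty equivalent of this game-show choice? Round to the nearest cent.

E[u] = 0.125·√4096 + 0.875·√6724 = 0.125·64 + 0.875·82 = 79.75
CE = (79.75)² = 6360.0625

$6,360.06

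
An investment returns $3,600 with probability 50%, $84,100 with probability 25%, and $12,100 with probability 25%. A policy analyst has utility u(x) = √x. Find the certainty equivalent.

E[u] = 0.5·√3600 + 0.25·√84100 + 0.25·√12100 = 0.5·60 + 0.25·290 + 0.25·110 = 130
CE = (130)² = 16900

$16,900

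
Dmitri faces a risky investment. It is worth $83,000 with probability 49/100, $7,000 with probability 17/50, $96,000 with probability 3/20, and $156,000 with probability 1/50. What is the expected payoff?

EV = 49/100 × 83000 + 17/50 × 7000 + 3/20 × 96000 + 1/50 × 156000 = 40670 + 2380 + 14400 + 3120 = 60570

$60,570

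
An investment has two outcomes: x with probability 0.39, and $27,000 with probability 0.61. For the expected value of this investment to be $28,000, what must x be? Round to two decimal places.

0.39·x + 0.61·27000 = 28000
0.39·x = 28000 − 16470 = 11530
x = 11530 / 0.39 = 29564.1026

x = $29,564.10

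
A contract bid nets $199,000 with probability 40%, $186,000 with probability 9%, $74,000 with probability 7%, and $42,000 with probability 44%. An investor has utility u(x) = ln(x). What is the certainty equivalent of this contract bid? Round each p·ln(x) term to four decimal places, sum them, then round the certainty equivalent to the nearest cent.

E[u] = 0.4·ln(199000) + 0.09·ln(186000) + 0.07·ln(74000) + 0.44·ln(42000) = 4.8804 + 1.0920 + 0.7848 + 4.6840 = 11.4412
CE = e^11.4412 ≈ 93078.64

$93,078.64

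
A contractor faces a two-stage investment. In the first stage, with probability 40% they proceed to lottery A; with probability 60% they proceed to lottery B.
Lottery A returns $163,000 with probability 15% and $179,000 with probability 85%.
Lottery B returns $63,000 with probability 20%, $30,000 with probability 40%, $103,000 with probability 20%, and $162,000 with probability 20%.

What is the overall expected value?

EV(A) = 0.15 × 163000 + 0.85 × 179000 = 24450 + 152150 = 176600
EV(B) = 0.2 × 63000 + 0.4 × 30000 + 0.2 × 103000 + 0.2 × 162000 = 12600 + 12000 + 20600 + 32400 = 77600
Overall = 0.4 × 176600 + 0.6 × 77600 = 70640 + 46560 = 117200

$117,200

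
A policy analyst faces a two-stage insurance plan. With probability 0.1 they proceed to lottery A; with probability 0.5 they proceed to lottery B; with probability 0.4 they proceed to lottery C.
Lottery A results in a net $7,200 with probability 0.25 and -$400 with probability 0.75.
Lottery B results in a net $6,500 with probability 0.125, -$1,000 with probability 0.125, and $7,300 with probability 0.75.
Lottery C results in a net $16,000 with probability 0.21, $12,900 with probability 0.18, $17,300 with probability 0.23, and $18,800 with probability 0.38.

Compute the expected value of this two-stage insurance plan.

$9,953.25

EV(A) = 0.25 × 7200 + 0.75 × (-400) = 1800 − 300 = 1500
EV(B) = 0.125 × 6500 + 0.125 × (-1000) + 0.75 × 7300 = 812.5 − 125 + 5475 = 6162.5
EV(C) = 0.21 × 16000 + 0.18 × 12900 + 0.23 × 17300 + 0.38 × 18800 = 3360 + 2322 + 3979 + 7144 = 16805
Overall = 0.1 × 1500 + 0.5 × 6162.5 + 0.4 × 16805 = 150 + 3081.25 + 6722 = 9953.25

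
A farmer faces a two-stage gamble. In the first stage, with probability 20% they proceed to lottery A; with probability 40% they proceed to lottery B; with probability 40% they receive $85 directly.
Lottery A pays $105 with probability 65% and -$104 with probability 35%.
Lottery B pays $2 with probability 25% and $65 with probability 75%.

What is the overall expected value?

$60.07

EV(A) = 0.65 × 105 + 0.35 × (-104) = 68.25 − 36.4 = 31.85
EV(B) = 0.25 × 2 + 0.75 × 65 = 0.5 + 48.75 = 49.25
Branch C: 85 (certain)
Overall = 0.2 × 31.85 + 0.4 × 49.25 + 0.4 × 85 = 6.37 + 19.7 + 34 = 60.07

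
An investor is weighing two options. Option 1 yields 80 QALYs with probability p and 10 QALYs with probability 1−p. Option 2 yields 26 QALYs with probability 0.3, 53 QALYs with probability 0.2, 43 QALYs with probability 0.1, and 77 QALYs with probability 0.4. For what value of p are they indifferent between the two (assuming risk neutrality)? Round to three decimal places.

p = 0.621

EV(Option 2) = 0.3 × 26 + 0.2 × 53 + 0.1 × 43 + 0.4 × 77 = 7.8 + 10.6 + 4.3 + 30.8 = 53.5
p·80 + (1−p)·10 = 53.5
70p + 10 = 53.5
p = (53.5 − 10) / 70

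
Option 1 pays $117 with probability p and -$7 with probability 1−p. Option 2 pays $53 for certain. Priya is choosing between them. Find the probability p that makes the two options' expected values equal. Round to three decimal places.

p = 0.484

p·117 + (1−p)·(-7) = 53
124p − 7 = 53
p = (53 + 7) / 124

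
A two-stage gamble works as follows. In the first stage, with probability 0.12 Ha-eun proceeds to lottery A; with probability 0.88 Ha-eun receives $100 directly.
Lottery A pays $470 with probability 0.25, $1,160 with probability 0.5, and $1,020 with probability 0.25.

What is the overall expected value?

$202.30

EV(A) = 0.25 × 470 + 0.5 × 1160 + 0.25 × 1020 = 117.5 + 580 + 255 = 952.5
Branch B: 100 (certain)
Overall = 0.12 × 952.5 + 0.88 × 100 = 114.3 + 88 = 202.3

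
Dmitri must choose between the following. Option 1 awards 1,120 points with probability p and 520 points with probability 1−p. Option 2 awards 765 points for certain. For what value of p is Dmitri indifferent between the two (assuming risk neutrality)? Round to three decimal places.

p = 0.408

p·1120 + (1−p)·520 = 765
600p + 520 = 765
p = (765 − 520) / 600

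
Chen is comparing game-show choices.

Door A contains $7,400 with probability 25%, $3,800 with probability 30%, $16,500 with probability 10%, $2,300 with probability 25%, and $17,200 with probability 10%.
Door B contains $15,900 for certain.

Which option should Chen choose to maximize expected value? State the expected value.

Door B ($15,900)

Door A = 0.25 × 7400 + 0.3 × 3800 + 0.1 × 16500 + 0.25 × 2300 + 0.1 × 17200 = 1850 + 1140 + 1650 + 575 + 1720 = 6935
Door B: 15900 (certain)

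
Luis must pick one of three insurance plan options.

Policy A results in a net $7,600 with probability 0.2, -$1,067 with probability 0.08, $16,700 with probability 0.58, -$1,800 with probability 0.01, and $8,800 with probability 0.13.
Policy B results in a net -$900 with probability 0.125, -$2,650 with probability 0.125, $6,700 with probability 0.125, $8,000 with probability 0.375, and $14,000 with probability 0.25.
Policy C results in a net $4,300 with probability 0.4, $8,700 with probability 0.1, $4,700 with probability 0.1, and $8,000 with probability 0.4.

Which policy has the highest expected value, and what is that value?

Policy A = 0.2 × 7600 + 0.08 × (-1067) + 0.58 × 16700 + 0.01 × (-1800) + 0.13 × 8800 = 1520 − 85.36 + 9686 − 18 + 1144 = 12246.64
Policy B = 0.125 × (-900) + 0.125 × (-2650) + 0.125 × 6700 + 0.375 × 8000 + 0.25 × 14000 = -112.5 − 331.25 + 837.5 + 3000 + 3500 = 6893.75
Policy C = 0.4 × 4300 + 0.1 × 8700 + 0.1 × 4700 + 0.4 × 8000 = 1720 + 870 + 470 + 3200 = 6260

Policy A ($12,246.64)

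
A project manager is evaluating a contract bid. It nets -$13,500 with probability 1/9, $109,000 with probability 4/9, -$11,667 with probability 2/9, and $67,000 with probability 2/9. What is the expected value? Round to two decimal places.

EV = 1/9 × (-13500) + 4/9 × 109000 + 2/9 × (-11667) + 2/9 × 67000 = -1500 + 48444.4444 − 2592.6667 + 14888.8889 = 59240.6667

$59,240.67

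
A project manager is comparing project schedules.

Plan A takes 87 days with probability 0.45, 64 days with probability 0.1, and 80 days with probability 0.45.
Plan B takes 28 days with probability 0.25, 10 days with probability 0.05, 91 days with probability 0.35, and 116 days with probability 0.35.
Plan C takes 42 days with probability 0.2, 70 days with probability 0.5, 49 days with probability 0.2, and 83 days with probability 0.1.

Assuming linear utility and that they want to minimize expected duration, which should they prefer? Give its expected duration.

Plan A = 0.45 × 87 + 0.1 × 64 + 0.45 × 80 = 39.15 + 6.4 + 36 = 81.55
Plan B = 0.25 × 28 + 0.05 × 10 + 0.35 × 91 + 0.35 × 116 = 7 + 0.5 + 31.85 + 40.6 = 79.95
Plan C = 0.2 × 42 + 0.5 × 70 + 0.2 × 49 + 0.1 × 83 = 8.4 + 35 + 9.8 + 8.3 = 61.5

Plan C (61.5 days)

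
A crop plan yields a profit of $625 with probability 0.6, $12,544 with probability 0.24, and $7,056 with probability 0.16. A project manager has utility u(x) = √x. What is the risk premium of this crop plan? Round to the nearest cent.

$1,454.22

E[u] = 0.6·√625 + 0.24·√12544 + 0.16·√7056 = 0.6·25 + 0.24·112 + 0.16·84 = 55.32
CE = (55.32)² = 3060.3024
Risk premium = EV − CE = 4514.52 − 3060.3024 = 1454.2176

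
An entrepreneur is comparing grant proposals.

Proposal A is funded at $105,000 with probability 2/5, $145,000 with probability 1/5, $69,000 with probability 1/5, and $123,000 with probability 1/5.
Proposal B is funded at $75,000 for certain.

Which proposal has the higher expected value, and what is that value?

Proposal A = 2/5 × 105000 + 1/5 × 145000 + 1/5 × 69000 + 1/5 × 123000 = 42000 + 29000 + 13800 + 24600 = 109400
Proposal B: 75000 (certain)

Proposal A ($109,400)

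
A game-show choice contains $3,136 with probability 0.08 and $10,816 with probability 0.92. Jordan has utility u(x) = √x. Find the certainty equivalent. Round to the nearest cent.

E[u] = 0.08·√3136 + 0.92·√10816 = 0.08·56 + 0.92·104 = 100.16
CE = (100.16)² = 10032.0256

$10,032.03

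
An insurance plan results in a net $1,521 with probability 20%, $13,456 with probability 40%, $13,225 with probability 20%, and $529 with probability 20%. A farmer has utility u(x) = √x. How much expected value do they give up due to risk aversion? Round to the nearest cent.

E[u] = 0.2·√1521 + 0.4·√13456 + 0.2·√13225 + 0.2·√529 = 0.2·39 + 0.4·116 + 0.2·115 + 0.2·23 = 81.8
CE = (81.8)² = 6691.24
Risk premium = EV − CE = 8437.4 − 6691.24 = 1746.16

$1,746.16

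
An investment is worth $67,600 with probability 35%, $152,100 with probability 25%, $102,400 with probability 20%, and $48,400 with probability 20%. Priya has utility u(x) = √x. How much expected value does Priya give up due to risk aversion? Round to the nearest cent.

E[u] = 0.35·√67600 + 0.25·√152100 + 0.2·√102400 + 0.2·√48400 = 0.35·260 + 0.25·390 + 0.2·320 + 0.2·220 = 296.5
CE = (296.5)² = 87912.25
Risk premium = EV − CE = 91845 − 87912.25 = 3932.75

$3,932.75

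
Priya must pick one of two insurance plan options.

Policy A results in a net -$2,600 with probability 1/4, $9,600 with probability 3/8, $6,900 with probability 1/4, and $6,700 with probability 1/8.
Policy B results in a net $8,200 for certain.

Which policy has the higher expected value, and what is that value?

Policy A = 1/4 × (-2600) + 3/8 × 9600 + 1/4 × 6900 + 1/8 × 6700 = -650 + 3600 + 1725 + 837.5 = 5512.5
Policy B: 8200 (certain)

Policy B ($8,200)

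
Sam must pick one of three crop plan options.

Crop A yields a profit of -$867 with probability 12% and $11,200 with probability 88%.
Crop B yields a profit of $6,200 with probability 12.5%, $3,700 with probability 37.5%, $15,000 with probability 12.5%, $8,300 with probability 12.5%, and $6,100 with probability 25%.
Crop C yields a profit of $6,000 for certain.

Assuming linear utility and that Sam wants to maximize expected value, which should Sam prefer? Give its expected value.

Crop A ($9,751.96)

Crop A = 0.12 × (-867) + 0.88 × 11200 = -104.04 + 9856 = 9751.96
Crop B = 0.125 × 6200 + 0.375 × 3700 + 0.125 × 15000 + 0.125 × 8300 + 0.25 × 6100 = 775 + 1387.5 + 1875 + 1037.5 + 1525 = 6600
Crop C: 6000 (certain)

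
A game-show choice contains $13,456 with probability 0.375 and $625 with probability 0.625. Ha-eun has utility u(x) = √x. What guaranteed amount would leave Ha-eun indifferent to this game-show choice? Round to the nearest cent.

$3,495.77

E[u] = 0.375·√13456 + 0.625·√625 = 0.375·116 + 0.625·25 = 59.125
CE = (59.125)² = 3495.765625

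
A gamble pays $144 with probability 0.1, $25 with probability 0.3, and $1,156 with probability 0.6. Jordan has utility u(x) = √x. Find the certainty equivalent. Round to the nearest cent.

E[u] = 0.1·√144 + 0.3·√25 + 0.6·√1156 = 0.1·12 + 0.3·5 + 0.6·34 = 23.1
CE = (23.1)² = 533.61

$533.61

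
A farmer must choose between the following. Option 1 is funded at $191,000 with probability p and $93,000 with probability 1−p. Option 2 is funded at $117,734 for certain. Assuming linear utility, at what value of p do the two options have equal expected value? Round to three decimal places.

p = 0.252

p·191000 + (1−p)·93000 = 117734
98000p + 93000 = 117734
p = (117734 − 93000) / 98000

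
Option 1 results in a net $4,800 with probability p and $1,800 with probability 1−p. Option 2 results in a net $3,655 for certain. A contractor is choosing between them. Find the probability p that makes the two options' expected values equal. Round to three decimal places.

p = 0.618

p·4800 + (1−p)·1800 = 3655
3000p + 1800 = 3655
p = (3655 − 1800) / 3000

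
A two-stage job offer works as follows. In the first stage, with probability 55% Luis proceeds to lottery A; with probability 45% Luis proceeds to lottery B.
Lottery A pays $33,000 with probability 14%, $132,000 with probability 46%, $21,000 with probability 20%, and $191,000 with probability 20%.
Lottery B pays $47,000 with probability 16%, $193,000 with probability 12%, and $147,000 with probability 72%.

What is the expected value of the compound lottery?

EV(A) = 0.14 × 33000 + 0.46 × 132000 + 0.2 × 21000 + 0.2 × 191000 = 4620 + 60720 + 4200 + 38200 = 107740
EV(B) = 0.16 × 47000 + 0.12 × 193000 + 0.72 × 147000 = 7520 + 23160 + 105840 = 136520
Overall = 0.55 × 107740 + 0.45 × 136520 = 59257 + 61434 = 120691

$120,691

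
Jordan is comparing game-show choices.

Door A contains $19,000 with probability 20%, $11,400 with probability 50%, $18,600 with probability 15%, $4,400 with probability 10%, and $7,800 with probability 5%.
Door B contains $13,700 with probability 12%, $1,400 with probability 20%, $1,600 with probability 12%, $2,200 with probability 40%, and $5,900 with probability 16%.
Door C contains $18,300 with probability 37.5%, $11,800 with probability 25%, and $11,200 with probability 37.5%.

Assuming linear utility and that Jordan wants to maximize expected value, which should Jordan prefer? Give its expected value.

Door C ($14,012.50)

Door A = 0.2 × 19000 + 0.5 × 11400 + 0.15 × 18600 + 0.1 × 4400 + 0.05 × 7800 = 3800 + 5700 + 2790 + 440 + 390 = 13120
Door B = 0.12 × 13700 + 0.2 × 1400 + 0.12 × 1600 + 0.4 × 2200 + 0.16 × 5900 = 1644 + 280 + 192 + 880 + 944 = 3940
Door C = 0.375 × 18300 + 0.25 × 11800 + 0.375 × 11200 = 6862.5 + 2950 + 4200 = 14012.5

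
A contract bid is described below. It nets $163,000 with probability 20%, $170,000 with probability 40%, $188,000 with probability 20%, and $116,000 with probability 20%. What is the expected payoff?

EV = 0.2 × 163000 + 0.4 × 170000 + 0.2 × 188000 + 0.2 × 116000 = 32600 + 68000 + 37600 + 23200 = 161400

$161,400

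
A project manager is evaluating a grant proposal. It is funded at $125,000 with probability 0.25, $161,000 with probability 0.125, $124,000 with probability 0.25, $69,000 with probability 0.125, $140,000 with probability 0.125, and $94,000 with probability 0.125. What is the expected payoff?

$120,250

EV = 0.25 × 125000 + 0.125 × 161000 + 0.25 × 124000 + 0.125 × 69000 + 0.125 × 140000 + 0.125 × 94000 = 31250 + 20125 + 31000 + 8625 + 17500 + 11750 = 120250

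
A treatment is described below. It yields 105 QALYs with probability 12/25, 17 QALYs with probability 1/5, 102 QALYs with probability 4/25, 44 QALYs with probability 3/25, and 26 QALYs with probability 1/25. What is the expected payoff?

EV = 12/25 × 105 + 1/5 × 17 + 4/25 × 102 + 3/25 × 44 + 1/25 × 26 = 50.4 + 3.4 + 16.32 + 5.28 + 1.04 = 76.44

76.44 QALYs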